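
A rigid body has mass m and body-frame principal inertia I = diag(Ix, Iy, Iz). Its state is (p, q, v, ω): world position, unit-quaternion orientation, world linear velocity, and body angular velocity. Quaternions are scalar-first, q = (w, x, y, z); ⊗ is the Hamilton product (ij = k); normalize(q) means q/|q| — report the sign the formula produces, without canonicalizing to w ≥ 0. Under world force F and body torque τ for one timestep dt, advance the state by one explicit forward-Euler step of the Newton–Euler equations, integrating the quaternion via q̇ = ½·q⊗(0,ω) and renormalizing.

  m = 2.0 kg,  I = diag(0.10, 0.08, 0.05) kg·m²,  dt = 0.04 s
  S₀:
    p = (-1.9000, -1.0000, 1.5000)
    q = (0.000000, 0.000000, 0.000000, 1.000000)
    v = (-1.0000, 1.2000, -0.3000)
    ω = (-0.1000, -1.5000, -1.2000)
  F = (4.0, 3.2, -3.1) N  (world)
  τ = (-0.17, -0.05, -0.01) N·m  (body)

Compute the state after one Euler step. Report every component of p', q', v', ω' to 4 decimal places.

p' = (-1.9400, -0.9520, 1.4880)
q' = (0.0240, 0.0300, -0.0020, 0.9993)
v' = (-0.9200, 1.2640, -0.3620)
ω' = (-0.1464, -1.5280, -1.2056)

ω×(Iω) gyroscopic = (-0.0540, 0.0060, -0.0030)
angular accel α = (-1.1600, -0.7000, -0.1400)
new body rate ω' = (-0.1464, -1.5280, -1.2056)
q⊗(0,ω) = (1.2000000, 1.5000000, -0.1000000, 0.0000000)
q + ½dt·q⊗(0,ω), renormalized = (0.0240, 0.0300, -0.0020, 0.9993)
p + v·dt = (-1.9400, -0.9520, 1.4880)
v + (F/m)dt = (-0.9200, 1.2640, -0.3620)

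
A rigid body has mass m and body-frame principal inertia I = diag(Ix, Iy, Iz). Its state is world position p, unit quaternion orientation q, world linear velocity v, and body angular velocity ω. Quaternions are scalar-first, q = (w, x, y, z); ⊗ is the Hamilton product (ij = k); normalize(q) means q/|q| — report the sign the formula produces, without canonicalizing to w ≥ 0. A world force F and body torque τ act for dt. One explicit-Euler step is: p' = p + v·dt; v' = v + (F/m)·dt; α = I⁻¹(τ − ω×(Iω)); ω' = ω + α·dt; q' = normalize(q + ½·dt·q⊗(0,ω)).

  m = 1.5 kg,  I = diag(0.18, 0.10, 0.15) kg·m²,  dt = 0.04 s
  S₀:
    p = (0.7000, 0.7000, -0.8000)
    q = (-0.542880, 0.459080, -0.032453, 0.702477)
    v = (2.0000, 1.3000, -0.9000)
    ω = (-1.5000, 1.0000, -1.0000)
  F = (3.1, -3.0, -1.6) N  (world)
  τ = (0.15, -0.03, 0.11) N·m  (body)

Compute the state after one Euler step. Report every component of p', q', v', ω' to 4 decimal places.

a = F/m = (2.0667, -2.0000, -1.0667)
p + v·dt = (0.7800, 0.7520, -0.8360)
v' = v + a·dt = (2.0827, 1.2200, -0.9427)
gyro term ω×Iω = (-0.0500, 0.0450, 0.1200)
angular accel α = (1.1111, -0.7500, -0.0667)
ω + α·dt = (-1.4556, 0.9700, -1.0027)
Hamilton product q⊗(0,ω) = (1.4235500, 0.1442960, -1.1375155, 0.9532805)
q + ½dt·q⊗(0,ω), renormalized = (-0.5140, 0.4616, -0.0552, 0.7209)

p' = (0.7800, 0.7520, -0.8360)
q' = (-0.5140, 0.4616, -0.0552, 0.7209)
v' = (2.0827, 1.2200, -0.9427)
ω' = (-1.4556, 0.9700, -1.0027)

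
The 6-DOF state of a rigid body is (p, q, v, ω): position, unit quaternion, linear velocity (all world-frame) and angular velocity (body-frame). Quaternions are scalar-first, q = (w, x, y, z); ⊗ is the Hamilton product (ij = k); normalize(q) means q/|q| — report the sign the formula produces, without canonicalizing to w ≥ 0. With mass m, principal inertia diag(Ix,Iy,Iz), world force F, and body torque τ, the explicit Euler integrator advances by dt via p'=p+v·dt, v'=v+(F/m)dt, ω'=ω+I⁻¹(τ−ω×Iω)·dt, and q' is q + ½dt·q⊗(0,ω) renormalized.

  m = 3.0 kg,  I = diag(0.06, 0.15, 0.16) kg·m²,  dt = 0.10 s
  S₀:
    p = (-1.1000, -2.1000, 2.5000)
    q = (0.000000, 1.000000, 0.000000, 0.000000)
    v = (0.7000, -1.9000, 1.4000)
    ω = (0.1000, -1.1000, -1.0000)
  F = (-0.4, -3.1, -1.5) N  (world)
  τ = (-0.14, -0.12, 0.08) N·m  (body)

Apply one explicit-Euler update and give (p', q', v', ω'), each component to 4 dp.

p' = (-1.0300, -2.2900, 2.6400)
q' = (-0.0050, 0.9972, 0.0499, -0.0548)
v' = (0.6867, -2.0033, 1.3500)
ω' = (-0.1517, -1.1867, -0.9438)

a = (-0.1333, -1.0333, -0.5000)
p + v·dt = (-1.0300, -2.2900, 2.6400)
v' = v + a·dt = (0.6867, -2.0033, 1.3500)
ω×(Iω) gyroscopic = (0.0110, 0.0100, -0.0099)
α = I⁻¹(τ − ω×Iω) = (-2.5167, -0.8667, 0.5619)
ω + α·dt = (-0.1517, -1.1867, -0.9438)
2q̇ = q⊗(0,ω) = (-0.1000000, 0.0000000, 1.0000000, -1.1000000)
updated quaternion q' = (-0.0050, 0.9972, 0.0499, -0.0548)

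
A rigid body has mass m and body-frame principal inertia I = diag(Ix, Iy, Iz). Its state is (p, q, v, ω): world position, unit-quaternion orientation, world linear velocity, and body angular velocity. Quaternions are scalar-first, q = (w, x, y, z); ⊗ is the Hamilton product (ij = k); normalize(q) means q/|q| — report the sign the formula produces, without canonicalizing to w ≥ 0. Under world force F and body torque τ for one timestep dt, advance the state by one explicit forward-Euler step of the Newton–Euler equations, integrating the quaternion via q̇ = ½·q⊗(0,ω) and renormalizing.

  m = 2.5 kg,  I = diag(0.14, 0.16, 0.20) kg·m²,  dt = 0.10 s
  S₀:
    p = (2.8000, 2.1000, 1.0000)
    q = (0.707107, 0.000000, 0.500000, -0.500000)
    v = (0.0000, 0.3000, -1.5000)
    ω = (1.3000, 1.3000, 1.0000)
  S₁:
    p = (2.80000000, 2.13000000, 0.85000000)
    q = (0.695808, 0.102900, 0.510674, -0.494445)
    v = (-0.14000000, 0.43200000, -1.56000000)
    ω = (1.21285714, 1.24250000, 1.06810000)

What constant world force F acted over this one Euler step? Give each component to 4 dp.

v₁ − v₀ = (-0.14000000, 0.13200000, -0.06000000)
F = m·Δv/dt = (-3.5000, 3.3000, -1.5000)

F = (-3.5000, 3.3000, -1.5000)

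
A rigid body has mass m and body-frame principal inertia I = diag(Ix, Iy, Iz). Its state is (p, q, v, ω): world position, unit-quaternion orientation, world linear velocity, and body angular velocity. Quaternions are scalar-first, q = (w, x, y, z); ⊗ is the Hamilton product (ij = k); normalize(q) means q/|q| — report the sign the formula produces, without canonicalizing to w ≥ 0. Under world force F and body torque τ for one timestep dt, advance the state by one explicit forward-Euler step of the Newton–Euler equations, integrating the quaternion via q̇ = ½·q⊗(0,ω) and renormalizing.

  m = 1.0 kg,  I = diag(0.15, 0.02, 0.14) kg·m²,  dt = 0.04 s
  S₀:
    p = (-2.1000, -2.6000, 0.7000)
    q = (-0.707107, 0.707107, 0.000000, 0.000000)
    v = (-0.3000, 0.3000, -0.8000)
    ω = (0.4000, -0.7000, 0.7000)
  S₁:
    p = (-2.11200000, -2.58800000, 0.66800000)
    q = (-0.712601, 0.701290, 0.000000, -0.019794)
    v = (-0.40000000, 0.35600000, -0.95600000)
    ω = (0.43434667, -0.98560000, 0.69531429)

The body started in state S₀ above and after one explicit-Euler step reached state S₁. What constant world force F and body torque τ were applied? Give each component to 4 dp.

F = (-2.5000, 1.4000, -3.9000)
τ = (0.0700, -0.1400, 0.0200)

velocity change Δv = (-0.10000000, 0.05600000, -0.15600000)
applied force F = (-2.5000, 1.4000, -3.9000)
Δω = ω₁−ω₀ = (0.03434667, -0.28560000, -0.00468571)
τ = I·(Δω/dt) + ω₀×(Iω₀) = (0.0700, -0.1400, 0.0200)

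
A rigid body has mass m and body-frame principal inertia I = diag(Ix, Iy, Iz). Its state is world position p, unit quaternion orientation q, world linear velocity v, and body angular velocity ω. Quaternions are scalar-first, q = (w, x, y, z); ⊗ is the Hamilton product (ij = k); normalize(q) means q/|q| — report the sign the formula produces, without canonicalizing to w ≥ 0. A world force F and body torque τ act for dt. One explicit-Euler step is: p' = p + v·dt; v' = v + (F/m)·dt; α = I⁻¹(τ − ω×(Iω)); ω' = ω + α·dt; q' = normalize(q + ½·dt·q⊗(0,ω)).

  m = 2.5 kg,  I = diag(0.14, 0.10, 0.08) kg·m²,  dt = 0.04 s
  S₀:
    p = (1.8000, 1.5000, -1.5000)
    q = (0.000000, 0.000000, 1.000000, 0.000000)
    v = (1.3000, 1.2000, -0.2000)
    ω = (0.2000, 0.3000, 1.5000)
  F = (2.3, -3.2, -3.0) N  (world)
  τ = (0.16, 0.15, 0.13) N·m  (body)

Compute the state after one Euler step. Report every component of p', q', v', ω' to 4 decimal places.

a = (0.9200, -1.2800, -1.2000)
p' = p + v·dt = (1.8520, 1.5480, -1.5080)
v' = v + a·dt = (1.3368, 1.1488, -0.2480)
angular accel α = (1.2071, 1.3200, 1.6550)
ω + α·dt = (0.2483, 0.3528, 1.5662)
Hamilton product q⊗(0,ω) = (-0.3000000, 1.5000000, 0.0000000, -0.2000000)
updated quaternion q' = (-0.0060, 0.0300, 0.9995, -0.0040)

p' = (1.8520, 1.5480, -1.5080)
q' = (-0.0060, 0.0300, 0.9995, -0.0040)
v' = (1.3368, 1.1488, -0.2480)
ω' = (0.2483, 0.3528, 1.5662)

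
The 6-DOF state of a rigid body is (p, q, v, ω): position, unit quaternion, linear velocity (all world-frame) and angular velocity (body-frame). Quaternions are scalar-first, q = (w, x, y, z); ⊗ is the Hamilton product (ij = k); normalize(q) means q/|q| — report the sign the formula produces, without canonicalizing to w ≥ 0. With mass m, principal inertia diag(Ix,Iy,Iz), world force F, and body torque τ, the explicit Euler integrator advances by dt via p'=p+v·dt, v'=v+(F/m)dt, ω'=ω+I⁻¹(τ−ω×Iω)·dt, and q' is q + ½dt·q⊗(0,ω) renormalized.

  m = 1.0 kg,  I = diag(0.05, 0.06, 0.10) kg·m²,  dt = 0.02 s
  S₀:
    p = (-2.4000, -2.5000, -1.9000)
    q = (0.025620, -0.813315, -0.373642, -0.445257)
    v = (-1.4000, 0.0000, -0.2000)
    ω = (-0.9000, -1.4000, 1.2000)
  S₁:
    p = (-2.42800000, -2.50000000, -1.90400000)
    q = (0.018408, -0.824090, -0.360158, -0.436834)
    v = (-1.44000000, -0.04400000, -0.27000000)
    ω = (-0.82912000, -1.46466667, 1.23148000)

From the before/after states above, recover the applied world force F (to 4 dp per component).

Δv = v₁−v₀ = (-0.04000000, -0.04400000, -0.07000000)
m·(v₁−v₀)/dt = (-2.0000, -2.2000, -3.5000)

F = (-2.0000, -2.2000, -3.5000)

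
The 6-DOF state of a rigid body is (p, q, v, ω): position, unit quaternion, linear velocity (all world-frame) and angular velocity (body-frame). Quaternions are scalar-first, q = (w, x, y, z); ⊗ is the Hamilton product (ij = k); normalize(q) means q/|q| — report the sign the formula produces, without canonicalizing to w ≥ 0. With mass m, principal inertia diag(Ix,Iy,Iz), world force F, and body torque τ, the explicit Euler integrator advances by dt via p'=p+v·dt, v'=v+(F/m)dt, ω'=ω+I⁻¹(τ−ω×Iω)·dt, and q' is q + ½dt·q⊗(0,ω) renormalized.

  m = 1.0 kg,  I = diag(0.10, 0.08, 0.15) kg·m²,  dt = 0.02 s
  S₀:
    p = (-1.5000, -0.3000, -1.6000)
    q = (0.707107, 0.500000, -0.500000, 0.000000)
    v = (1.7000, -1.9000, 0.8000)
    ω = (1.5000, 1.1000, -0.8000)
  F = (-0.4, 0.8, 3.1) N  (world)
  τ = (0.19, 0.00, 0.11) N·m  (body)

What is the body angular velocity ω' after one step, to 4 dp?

ω×(Iω) gyroscopic = (-0.0616, 0.0600, -0.0330)
α = I⁻¹(τ − ω×Iω) = (2.5160, -0.7500, 0.9533)
ω + α·dt = (1.5503, 1.0850, -0.7809)

ω' = (1.5503, 1.0850, -0.7809)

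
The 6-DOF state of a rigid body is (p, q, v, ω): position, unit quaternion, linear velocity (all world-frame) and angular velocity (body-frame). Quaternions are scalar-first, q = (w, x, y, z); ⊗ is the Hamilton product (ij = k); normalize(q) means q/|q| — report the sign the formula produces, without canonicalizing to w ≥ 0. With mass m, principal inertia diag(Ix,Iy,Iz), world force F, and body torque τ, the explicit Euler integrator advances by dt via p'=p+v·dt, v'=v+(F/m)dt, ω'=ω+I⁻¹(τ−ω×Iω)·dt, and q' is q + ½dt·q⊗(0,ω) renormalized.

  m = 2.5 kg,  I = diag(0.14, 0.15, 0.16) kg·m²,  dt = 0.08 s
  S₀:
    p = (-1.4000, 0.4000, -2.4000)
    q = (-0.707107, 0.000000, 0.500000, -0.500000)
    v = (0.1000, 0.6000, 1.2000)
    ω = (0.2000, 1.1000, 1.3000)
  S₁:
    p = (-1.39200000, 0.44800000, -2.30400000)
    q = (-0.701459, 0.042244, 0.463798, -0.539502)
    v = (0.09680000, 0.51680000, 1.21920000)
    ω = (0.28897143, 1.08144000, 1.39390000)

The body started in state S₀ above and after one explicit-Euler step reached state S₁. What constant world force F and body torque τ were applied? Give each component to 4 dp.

Δv = v₁−v₀ = (-0.00320000, -0.08320000, 0.01920000)
applied force F = (-0.1000, -2.6000, 0.6000)
rate change Δω = (0.08897143, -0.01856000, 0.09390000)
ω₀×(Iω₀) = (0.0143, -0.0052, 0.0022)
applied torque τ = (0.1700, -0.0400, 0.1900)

F = (-0.1000, -2.6000, 0.6000)
τ = (0.1700, -0.0400, 0.1900)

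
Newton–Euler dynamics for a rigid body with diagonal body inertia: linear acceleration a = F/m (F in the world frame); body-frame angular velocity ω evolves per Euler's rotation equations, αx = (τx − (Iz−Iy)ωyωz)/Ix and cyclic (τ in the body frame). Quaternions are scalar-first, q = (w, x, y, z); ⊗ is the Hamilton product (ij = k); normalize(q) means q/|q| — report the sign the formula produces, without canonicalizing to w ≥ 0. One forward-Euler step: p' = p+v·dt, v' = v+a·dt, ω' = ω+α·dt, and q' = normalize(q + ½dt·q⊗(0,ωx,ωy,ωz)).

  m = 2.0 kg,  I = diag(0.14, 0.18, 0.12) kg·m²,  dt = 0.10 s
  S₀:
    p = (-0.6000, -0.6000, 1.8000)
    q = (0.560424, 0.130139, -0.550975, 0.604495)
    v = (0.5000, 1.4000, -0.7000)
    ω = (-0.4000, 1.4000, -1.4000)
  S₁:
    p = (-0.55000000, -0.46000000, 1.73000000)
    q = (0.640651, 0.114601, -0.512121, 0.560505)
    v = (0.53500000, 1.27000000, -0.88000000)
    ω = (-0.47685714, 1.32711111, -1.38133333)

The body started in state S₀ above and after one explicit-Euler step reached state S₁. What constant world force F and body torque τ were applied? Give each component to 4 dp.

F = (0.7000, -2.6000, -3.6000)
τ = (0.0100, -0.1200, 0.0000)

Δv = v₁−v₀ = (0.03500000, -0.13000000, -0.18000000)
applied force F = (0.7000, -2.6000, -3.6000)
Δω = ω₁−ω₀ = (-0.07685714, -0.07288889, 0.01866667)
τ = I·(Δω/dt) + ω₀×(Iω₀) = (0.0100, -0.1200, 0.0000)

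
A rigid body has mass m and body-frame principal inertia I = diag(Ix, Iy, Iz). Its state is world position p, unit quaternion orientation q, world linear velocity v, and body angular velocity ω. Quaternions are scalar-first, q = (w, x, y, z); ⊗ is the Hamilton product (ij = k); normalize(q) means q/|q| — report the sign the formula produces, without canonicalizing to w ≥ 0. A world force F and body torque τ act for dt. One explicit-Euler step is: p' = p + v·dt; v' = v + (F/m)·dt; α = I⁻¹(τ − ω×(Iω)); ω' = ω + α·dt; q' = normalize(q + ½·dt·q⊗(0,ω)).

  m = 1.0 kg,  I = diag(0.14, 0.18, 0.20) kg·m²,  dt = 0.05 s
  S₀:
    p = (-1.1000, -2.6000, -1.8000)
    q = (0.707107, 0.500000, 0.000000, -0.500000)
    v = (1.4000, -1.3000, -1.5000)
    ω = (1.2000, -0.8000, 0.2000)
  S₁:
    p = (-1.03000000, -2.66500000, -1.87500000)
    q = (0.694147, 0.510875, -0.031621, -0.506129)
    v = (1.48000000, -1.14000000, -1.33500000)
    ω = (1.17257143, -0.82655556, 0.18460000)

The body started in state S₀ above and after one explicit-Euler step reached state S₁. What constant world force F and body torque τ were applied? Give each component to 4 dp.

velocity change Δv = (0.08000000, 0.16000000, 0.16500000)
m·(v₁−v₀)/dt = (1.6000, 3.2000, 3.3000)
rate change Δω = (-0.02742857, -0.02655556, -0.01540000)
ω₀×(Iω₀) = (-0.0032, -0.0144, -0.0384)
applied torque τ = (-0.0800, -0.1100, -0.1000)

F = (1.6000, 3.2000, 3.3000)
τ = (-0.0800, -0.1100, -0.1000)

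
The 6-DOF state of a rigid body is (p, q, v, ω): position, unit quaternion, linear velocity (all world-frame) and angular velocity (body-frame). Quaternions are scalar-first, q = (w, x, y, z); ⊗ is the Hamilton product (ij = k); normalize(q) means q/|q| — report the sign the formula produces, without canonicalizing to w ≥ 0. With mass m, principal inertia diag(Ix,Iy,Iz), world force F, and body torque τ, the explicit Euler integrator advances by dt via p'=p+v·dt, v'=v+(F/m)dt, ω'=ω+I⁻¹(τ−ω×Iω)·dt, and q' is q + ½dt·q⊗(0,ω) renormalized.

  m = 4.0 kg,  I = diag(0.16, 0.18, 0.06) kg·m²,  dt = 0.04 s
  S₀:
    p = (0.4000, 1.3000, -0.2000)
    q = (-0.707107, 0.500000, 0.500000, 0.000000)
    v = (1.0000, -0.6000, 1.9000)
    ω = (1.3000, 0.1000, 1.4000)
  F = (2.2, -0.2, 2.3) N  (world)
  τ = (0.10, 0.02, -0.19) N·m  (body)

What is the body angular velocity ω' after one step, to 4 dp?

precession coupling ω×(Iω) = (-0.0168, 0.1820, 0.0026)
angular accel α = (0.7300, -0.9000, -3.2100)
ω' = ω + α·dt = (1.3292, 0.0640, 1.2716)

ω' = (1.3292, 0.0640, 1.2716)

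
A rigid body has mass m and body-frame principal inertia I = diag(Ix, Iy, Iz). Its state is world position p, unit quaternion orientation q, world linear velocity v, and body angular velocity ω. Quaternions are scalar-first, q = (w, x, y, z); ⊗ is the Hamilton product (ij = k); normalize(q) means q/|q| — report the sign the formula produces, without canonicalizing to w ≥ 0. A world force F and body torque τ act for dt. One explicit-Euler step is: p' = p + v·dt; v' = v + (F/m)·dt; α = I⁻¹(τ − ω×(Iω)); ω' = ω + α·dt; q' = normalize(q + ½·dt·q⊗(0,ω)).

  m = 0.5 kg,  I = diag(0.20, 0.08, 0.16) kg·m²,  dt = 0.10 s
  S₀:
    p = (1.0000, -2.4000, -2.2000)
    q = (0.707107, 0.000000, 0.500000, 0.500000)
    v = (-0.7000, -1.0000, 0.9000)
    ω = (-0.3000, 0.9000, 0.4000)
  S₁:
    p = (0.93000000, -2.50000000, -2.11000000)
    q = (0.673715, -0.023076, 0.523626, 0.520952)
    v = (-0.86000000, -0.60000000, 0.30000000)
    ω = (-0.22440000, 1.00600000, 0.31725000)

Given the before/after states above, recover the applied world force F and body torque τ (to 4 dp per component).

F = (-0.8000, 2.0000, -3.0000)
τ = (0.1800, 0.0800, -0.1000)

rate change Δω = (0.07560000, 0.10600000, -0.08275000)
gyro term ω₀×Iω₀ = (0.0288, -0.0048, 0.0324)
τ = I·(Δω/dt) + ω₀×(Iω₀) = (0.1800, 0.0800, -0.1000)
v₁ − v₀ = (-0.16000000, 0.40000000, -0.60000000)
m·(v₁−v₀)/dt = (-0.8000, 2.0000, -3.0000)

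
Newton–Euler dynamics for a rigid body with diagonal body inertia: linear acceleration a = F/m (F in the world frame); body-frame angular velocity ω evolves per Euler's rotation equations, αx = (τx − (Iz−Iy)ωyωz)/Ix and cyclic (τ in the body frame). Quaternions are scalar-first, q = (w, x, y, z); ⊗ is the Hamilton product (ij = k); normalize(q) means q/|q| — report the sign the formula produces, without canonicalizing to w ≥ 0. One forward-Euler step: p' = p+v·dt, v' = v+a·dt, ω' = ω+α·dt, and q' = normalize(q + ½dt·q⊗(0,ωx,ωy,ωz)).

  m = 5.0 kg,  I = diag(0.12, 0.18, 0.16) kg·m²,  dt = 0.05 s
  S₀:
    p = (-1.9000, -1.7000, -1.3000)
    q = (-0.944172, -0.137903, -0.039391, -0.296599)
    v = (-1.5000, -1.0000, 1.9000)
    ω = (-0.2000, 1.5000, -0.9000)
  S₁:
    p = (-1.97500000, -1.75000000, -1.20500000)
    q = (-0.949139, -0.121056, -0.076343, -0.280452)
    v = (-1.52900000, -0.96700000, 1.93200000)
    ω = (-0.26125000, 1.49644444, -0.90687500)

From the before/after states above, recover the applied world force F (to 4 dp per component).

Δv = v₁−v₀ = (-0.02900000, 0.03300000, 0.03200000)
F = m·Δv/dt = (-2.9000, 3.3000, 3.2000)

F = (-2.9000, 3.3000, 3.2000)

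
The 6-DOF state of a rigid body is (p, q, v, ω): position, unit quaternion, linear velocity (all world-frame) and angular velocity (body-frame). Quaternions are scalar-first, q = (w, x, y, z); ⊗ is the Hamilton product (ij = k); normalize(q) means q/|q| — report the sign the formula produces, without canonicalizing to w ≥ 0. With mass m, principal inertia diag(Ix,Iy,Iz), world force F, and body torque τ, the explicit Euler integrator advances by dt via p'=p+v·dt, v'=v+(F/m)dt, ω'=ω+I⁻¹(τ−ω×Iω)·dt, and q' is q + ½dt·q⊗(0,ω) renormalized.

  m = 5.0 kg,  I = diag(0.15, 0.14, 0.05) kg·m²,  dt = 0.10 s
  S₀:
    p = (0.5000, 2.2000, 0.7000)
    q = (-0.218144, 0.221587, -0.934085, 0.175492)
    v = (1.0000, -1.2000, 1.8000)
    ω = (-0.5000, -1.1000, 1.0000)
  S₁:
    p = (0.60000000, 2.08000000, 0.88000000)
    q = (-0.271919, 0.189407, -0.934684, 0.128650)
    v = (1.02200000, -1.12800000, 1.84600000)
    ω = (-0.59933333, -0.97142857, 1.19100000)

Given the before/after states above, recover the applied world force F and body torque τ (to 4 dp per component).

velocity change Δv = (0.02200000, 0.07200000, 0.04600000)
F = m·Δv/dt = (1.1000, 3.6000, 2.3000)
rate change Δω = (-0.09933333, 0.12857143, 0.19100000)
I·α + gyro = (-0.0500, 0.1300, 0.0900)

F = (1.1000, 3.6000, 2.3000)
τ = (-0.0500, 0.1300, 0.0900)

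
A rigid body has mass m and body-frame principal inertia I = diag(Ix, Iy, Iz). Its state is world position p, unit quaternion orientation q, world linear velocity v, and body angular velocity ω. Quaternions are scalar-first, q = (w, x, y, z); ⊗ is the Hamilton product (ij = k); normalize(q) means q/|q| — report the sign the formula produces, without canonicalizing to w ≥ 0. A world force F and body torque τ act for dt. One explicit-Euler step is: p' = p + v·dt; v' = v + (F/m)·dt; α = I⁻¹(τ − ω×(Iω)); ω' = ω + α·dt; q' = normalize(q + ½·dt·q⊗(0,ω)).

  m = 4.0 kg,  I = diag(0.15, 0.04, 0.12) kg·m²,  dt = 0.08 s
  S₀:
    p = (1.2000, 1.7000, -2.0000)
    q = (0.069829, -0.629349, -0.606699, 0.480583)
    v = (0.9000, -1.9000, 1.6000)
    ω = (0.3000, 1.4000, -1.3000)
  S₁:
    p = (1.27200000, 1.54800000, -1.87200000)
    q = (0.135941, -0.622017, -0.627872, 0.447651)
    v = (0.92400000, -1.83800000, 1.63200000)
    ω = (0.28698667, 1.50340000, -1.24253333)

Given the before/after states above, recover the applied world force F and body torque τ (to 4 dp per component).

F = (1.2000, 3.1000, 1.6000)
τ = (-0.1700, 0.0400, 0.0400)

rate change Δω = (-0.01301333, 0.10340000, 0.05746667)
precession coupling = (-0.1456, -0.0117, -0.0462)
I·α + gyro = (-0.1700, 0.0400, 0.0400)
Δv = v₁−v₀ = (0.02400000, 0.06200000, 0.03200000)
m·(v₁−v₀)/dt = (1.2000, 3.1000, 1.6000)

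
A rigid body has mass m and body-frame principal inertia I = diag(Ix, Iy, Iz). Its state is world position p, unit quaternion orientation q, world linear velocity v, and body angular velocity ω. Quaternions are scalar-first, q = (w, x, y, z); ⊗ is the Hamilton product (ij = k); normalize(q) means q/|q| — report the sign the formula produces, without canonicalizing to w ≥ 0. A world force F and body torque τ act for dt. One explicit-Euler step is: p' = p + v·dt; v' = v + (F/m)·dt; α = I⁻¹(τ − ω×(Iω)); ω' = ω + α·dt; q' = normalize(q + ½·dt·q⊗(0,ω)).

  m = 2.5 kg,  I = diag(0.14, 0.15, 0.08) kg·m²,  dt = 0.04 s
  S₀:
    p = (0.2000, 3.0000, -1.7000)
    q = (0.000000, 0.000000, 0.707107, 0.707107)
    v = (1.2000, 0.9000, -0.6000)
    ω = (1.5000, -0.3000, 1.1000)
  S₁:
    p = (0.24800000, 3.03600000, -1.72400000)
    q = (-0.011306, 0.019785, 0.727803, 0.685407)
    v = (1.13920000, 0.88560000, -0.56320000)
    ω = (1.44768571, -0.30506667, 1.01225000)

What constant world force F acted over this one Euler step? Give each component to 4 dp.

velocity change Δv = (-0.06080000, -0.01440000, 0.03680000)
F = m·Δv/dt = (-3.8000, -0.9000, 2.3000)

F = (-3.8000, -0.9000, 2.3000)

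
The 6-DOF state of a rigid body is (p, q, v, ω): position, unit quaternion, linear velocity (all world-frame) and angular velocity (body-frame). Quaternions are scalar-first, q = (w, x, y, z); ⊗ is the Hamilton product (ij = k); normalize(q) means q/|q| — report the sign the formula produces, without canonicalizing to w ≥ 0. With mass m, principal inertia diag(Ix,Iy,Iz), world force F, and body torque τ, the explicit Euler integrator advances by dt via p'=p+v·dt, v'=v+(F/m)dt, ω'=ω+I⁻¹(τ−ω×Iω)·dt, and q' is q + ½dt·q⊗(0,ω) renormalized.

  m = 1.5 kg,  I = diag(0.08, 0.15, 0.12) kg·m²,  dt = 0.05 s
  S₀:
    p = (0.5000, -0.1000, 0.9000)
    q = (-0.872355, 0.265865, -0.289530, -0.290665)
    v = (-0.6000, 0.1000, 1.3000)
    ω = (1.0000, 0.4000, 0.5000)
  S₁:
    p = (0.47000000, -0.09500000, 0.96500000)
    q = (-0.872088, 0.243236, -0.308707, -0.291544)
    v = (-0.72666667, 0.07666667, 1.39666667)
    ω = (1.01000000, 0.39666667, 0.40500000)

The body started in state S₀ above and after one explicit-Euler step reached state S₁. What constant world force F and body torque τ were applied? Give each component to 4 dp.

F = (-3.8000, -0.7000, 2.9000)
τ = (0.0100, -0.0300, -0.2000)

Δω = ω₁−ω₀ = (0.01000000, -0.00333333, -0.09500000)
ω₀×(Iω₀) = (-0.0060, -0.0200, 0.0280)
I·α + gyro = (0.0100, -0.0300, -0.2000)
v₁ − v₀ = (-0.12666667, -0.02333333, 0.09666667)
applied force F = (-3.8000, -0.7000, 2.9000)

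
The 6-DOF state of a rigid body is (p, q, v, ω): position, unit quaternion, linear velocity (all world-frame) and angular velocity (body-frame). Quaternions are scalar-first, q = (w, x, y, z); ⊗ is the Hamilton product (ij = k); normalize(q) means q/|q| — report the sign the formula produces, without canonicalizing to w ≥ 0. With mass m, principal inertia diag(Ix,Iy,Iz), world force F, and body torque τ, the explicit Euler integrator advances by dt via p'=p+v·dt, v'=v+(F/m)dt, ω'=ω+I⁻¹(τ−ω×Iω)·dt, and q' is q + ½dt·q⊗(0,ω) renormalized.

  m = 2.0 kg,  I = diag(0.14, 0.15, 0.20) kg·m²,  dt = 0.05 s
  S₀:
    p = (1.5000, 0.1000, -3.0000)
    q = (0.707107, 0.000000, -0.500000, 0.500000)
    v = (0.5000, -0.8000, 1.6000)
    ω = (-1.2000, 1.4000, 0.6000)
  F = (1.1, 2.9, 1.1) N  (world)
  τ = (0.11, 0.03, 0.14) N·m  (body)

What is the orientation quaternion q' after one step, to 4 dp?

Hamilton product q⊗(0,ω) = (0.4000000, -1.8485284, 0.3899498, -0.1757358)
q' = normalize(q + ½dt·q⊗(0,ω)) = (0.7163, -0.0462, -0.4897, 0.4950)

q' = (0.7163, -0.0462, -0.4897, 0.4950)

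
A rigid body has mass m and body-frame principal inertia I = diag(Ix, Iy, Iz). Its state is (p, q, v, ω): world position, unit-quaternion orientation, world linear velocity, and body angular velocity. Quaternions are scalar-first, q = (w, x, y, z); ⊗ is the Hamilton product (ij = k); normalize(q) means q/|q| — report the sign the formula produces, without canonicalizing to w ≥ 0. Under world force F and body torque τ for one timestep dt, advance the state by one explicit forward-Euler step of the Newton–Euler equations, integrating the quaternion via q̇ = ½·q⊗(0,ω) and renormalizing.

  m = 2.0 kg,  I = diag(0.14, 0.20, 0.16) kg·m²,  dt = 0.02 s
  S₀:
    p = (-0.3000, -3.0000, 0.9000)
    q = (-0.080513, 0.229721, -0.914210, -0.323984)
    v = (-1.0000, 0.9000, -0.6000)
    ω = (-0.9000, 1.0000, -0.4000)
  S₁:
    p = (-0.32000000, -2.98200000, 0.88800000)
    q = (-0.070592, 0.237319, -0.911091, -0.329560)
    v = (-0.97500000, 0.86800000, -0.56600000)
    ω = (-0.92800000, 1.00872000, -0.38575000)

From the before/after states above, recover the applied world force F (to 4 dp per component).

velocity change Δv = (0.02500000, -0.03200000, 0.03400000)
m·(v₁−v₀)/dt = (2.5000, -3.2000, 3.4000)

F = (2.5000, -3.2000, 3.4000)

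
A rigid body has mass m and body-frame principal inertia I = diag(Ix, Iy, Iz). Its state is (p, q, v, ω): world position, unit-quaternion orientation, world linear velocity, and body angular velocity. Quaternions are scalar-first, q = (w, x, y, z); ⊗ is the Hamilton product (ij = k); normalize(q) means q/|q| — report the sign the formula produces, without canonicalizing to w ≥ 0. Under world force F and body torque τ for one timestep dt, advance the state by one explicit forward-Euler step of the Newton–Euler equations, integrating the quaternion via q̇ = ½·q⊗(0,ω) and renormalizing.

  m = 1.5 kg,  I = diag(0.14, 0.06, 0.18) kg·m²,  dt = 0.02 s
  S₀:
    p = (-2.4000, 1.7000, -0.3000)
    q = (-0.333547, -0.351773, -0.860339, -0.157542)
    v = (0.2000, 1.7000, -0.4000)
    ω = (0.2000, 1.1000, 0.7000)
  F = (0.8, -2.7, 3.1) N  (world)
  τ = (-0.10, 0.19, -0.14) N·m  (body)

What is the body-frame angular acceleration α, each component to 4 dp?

precession coupling ω×(Iω) = (0.0924, -0.0056, -0.0176)
(τ − ω×Iω)/I = (-1.3743, 3.2600, -0.6800)

α = (-1.3743, 3.2600, -0.6800)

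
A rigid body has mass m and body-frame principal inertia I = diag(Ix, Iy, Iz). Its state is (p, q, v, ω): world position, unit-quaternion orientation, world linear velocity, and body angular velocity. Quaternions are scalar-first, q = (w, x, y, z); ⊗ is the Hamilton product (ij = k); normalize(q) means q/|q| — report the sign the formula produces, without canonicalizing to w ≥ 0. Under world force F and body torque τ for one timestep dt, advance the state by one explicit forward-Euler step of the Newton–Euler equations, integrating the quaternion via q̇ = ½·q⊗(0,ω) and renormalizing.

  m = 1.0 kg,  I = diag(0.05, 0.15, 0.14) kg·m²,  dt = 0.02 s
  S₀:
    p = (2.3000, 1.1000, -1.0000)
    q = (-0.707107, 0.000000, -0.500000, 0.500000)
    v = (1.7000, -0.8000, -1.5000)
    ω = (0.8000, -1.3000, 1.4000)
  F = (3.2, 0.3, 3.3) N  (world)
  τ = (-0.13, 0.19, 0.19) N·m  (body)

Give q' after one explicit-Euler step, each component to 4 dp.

q' = (-0.7205, -0.0062, -0.4867, 0.4940)

Hamilton product q⊗(0,ω) = (-1.3500000, -0.6156856, 1.3192391, -0.5899498)
updated quaternion q' = (-0.7205, -0.0062, -0.4867, 0.4940)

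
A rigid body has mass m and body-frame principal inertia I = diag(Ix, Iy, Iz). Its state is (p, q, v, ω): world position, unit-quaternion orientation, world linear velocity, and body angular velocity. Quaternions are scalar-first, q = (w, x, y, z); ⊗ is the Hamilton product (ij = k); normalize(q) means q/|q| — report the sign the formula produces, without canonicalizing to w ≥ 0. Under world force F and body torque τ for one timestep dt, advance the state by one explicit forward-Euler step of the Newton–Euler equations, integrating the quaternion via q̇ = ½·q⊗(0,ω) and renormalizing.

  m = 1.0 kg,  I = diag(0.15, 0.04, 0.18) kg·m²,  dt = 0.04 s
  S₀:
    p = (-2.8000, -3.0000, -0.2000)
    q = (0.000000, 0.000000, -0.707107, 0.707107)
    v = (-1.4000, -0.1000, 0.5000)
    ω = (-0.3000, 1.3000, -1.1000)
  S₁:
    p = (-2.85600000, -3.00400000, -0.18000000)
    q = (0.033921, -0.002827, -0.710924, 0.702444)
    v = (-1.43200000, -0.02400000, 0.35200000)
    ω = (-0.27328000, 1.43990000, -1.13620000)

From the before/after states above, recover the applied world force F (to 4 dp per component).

velocity change Δv = (-0.03200000, 0.07600000, -0.14800000)
F = m·Δv/dt = (-0.8000, 1.9000, -3.7000)

F = (-0.8000, 1.9000, -3.7000)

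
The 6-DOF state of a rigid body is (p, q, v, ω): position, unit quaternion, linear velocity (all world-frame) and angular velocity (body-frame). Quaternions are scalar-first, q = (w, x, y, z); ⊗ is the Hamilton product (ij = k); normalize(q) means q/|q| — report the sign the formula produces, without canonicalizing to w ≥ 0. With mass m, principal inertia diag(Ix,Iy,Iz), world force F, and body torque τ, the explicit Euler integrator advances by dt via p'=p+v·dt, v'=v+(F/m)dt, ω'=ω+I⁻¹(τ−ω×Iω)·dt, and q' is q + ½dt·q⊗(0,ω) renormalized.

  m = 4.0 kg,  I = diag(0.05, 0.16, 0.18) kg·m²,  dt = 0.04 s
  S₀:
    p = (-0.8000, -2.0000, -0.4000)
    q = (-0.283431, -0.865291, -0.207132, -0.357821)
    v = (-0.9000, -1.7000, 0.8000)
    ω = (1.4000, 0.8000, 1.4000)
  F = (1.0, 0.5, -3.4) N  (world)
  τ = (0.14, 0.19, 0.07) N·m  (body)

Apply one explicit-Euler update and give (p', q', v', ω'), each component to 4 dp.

(τ − ω×Iω)/I = (2.3520, 2.7800, -0.2956)
new body rate ω' = (1.4941, 0.9112, 1.3882)
Hamilton product q⊗(0,ω) = (1.8780624, -0.4005314, 0.4837132, -0.7990514)
q + ½dt·q⊗(0,ω), renormalized = (-0.2456, -0.8725, -0.1973, -0.3735)
p + v·dt = (-0.8360, -2.0680, -0.3680)
v' = v + a·dt = (-0.8900, -1.6950, 0.7660)

p' = (-0.8360, -2.0680, -0.3680)
q' = (-0.2456, -0.8725, -0.1973, -0.3735)
v' = (-0.8900, -1.6950, 0.7660)
ω' = (1.4941, 0.9112, 1.3882)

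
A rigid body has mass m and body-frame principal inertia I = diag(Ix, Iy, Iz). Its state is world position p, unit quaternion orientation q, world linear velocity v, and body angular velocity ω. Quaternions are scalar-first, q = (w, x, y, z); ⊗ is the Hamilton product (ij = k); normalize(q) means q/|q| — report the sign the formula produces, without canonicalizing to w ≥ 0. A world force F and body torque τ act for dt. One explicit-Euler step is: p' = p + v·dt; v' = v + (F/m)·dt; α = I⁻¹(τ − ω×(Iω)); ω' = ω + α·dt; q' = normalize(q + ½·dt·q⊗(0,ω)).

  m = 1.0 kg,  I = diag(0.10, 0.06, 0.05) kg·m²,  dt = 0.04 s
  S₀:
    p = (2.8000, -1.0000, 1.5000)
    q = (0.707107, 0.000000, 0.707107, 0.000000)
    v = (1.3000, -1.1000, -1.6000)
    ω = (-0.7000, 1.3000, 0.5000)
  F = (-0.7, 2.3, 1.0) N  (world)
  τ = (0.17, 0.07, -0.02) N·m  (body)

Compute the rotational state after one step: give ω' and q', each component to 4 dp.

ω' = (-0.6294, 1.3583, 0.4549)
q' = (0.6884, -0.0028, 0.7251, 0.0170)

α = I⁻¹(τ − ω×Iω) = (1.7650, 1.4583, -1.1280)
new body rate ω' = (-0.6294, 1.3583, 0.4549)
2q̇ = q⊗(0,ω) = (-0.9192391, -0.1414214, 0.9192391, 0.8485284)
q' = normalize(q + ½dt·q⊗(0,ω)) = (0.6884, -0.0028, 0.7251, 0.0170)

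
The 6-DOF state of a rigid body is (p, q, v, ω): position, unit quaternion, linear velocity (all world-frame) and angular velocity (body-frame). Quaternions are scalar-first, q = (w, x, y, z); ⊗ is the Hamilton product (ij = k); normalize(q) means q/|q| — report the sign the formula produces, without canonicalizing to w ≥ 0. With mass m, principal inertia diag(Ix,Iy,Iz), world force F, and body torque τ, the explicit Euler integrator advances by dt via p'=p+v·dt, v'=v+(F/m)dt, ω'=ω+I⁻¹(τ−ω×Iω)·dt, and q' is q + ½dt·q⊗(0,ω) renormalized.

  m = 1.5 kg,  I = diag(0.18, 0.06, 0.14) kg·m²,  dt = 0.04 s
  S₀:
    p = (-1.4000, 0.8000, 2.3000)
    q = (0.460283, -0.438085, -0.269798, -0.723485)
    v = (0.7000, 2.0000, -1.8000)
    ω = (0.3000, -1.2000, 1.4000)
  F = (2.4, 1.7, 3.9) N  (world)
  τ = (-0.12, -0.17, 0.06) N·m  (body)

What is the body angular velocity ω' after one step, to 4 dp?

precession coupling ω×(Iω) = (-0.1344, 0.0168, 0.0432)
α = I⁻¹(τ − ω×Iω) = (0.0800, -3.1133, 0.1200)
ω' = ω + α·dt = (0.3032, -1.3245, 1.4048)

ω' = (0.3032, -1.3245, 1.4048)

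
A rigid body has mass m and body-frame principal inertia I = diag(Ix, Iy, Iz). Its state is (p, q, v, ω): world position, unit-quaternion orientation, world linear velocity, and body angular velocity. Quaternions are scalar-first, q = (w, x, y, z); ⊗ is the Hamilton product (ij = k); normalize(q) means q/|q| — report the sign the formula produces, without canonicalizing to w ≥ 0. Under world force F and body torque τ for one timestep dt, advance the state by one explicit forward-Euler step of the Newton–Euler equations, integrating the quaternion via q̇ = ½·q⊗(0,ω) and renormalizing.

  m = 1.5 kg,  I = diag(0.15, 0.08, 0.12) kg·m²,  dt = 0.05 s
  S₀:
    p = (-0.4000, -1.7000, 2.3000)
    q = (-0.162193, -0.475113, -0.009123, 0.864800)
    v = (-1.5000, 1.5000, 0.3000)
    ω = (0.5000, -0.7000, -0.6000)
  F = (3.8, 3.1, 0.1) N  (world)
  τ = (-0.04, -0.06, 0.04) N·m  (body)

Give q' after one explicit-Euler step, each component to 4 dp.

q⊗(0,ω) = (0.7500504, 0.5297373, 0.2608673, 0.4344564)
updated quaternion q' = (-0.1434, -0.4617, -0.0026, 0.8754)

q' = (-0.1434, -0.4617, -0.0026, 0.8754)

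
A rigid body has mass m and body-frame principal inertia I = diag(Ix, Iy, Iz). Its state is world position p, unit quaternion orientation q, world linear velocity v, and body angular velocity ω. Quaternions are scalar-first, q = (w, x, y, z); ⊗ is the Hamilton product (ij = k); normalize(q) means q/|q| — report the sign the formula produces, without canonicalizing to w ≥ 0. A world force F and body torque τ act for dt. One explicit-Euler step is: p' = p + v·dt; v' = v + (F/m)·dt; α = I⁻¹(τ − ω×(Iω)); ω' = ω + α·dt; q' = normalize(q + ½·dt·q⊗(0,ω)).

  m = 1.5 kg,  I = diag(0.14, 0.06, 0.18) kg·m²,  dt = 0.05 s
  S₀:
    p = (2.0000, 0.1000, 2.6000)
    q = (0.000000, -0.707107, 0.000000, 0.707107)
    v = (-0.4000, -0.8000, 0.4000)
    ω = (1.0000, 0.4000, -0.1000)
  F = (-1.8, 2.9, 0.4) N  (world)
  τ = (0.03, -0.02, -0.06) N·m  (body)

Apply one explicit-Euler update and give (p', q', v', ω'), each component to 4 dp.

p' = (1.9800, 0.0600, 2.6200)
q' = (0.0194, -0.7139, 0.0159, 0.6998)
v' = (-0.4600, -0.7033, 0.4133)
ω' = (1.0124, 0.3800, -0.1078)

linear accel F/m = (-1.2000, 1.9333, 0.2667)
p' = p + v·dt = (1.9800, 0.0600, 2.6200)
v + (F/m)dt = (-0.4600, -0.7033, 0.4133)
ω×(Iω) gyroscopic = (-0.0048, 0.0040, -0.0320)
α = I⁻¹(τ − ω×Iω) = (0.2486, -0.4000, -0.1556)
new body rate ω' = (1.0124, 0.3800, -0.1078)
2q̇ = q⊗(0,ω) = (0.7778177, -0.2828428, 0.6363963, -0.2828428)
q' = normalize(q + ½dt·q⊗(0,ω)) = (0.0194, -0.7139, 0.0159, 0.6998)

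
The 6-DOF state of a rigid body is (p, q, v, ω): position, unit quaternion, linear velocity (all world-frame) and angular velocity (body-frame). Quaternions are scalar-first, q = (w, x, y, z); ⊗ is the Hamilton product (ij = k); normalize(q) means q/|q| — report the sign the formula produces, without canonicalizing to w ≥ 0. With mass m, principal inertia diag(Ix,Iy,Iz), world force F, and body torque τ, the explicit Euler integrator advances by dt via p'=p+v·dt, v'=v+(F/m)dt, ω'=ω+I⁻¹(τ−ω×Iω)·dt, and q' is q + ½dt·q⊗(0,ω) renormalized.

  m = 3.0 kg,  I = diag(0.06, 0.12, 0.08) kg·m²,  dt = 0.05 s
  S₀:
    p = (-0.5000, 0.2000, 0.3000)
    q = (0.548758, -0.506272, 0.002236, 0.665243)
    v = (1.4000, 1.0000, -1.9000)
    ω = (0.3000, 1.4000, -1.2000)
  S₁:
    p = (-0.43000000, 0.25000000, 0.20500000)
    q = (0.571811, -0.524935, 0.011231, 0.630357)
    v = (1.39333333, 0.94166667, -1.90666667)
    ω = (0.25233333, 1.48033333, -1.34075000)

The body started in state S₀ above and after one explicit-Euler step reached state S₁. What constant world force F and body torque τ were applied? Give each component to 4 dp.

F = (-0.4000, -3.5000, -0.4000)
τ = (0.0100, 0.2000, -0.2000)

velocity change Δv = (-0.00666667, -0.05833333, -0.00666667)
m·(v₁−v₀)/dt = (-0.4000, -3.5000, -0.4000)
ω₁ − ω₀ = (-0.04766667, 0.08033333, -0.14075000)
τ = I·(Δω/dt) + ω₀×(Iω₀) = (0.0100, 0.2000, -0.2000)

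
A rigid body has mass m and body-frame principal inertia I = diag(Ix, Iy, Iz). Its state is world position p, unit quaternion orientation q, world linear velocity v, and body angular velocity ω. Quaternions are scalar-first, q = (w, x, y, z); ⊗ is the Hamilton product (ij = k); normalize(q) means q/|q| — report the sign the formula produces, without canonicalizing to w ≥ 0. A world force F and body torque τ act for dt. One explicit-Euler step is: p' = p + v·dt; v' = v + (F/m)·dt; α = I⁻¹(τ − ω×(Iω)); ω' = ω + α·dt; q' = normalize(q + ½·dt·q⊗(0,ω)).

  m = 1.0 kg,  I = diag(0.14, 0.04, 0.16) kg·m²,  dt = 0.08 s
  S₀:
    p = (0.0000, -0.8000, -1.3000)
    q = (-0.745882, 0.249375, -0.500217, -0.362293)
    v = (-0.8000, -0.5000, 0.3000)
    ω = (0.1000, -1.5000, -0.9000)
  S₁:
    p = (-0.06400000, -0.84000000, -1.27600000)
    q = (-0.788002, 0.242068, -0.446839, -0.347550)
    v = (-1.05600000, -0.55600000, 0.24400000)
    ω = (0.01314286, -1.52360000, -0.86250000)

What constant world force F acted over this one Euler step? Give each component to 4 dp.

velocity change Δv = (-0.25600000, -0.05600000, -0.05600000)
m·(v₁−v₀)/dt = (-3.2000, -0.7000, -0.7000)

F = (-3.2000, -0.7000, -0.7000)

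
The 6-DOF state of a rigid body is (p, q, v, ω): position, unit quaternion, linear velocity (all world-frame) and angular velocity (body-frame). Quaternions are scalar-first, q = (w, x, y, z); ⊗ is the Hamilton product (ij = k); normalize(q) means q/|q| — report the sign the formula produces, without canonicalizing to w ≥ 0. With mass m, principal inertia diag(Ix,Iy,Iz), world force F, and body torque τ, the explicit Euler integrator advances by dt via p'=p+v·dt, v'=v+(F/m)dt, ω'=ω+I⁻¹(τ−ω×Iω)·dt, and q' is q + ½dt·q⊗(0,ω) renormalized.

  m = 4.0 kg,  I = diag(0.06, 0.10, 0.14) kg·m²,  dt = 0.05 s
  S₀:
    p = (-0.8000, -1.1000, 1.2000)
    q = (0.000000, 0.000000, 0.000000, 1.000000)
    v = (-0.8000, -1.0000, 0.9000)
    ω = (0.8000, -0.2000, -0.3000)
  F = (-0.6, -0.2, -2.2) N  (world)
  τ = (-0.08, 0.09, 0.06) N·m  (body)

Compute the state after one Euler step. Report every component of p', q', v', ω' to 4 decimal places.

new position p' = (-0.8400, -1.1500, 1.2450)
v + (F/m)dt = (-0.8075, -1.0025, 0.8725)
precession coupling ω×(Iω) = (0.0024, 0.0192, -0.0064)
(τ − ω×Iω)/I = (-1.3733, 0.7080, 0.4743)
ω + α·dt = (0.7313, -0.1646, -0.2763)
2q̇ = q⊗(0,ω) = (0.3000000, 0.2000000, 0.8000000, 0.0000000)
q + ½dt·q⊗(0,ω), renormalized = (0.0075, 0.0050, 0.0200, 0.9998)

p' = (-0.8400, -1.1500, 1.2450)
q' = (0.0075, 0.0050, 0.0200, 0.9998)
v' = (-0.8075, -1.0025, 0.8725)
ω' = (0.7313, -0.1646, -0.2763)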